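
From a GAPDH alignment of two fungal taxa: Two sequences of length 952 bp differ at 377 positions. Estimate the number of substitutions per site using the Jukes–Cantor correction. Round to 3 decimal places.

p = 377/952 ≈ 0.396008.
d = −(3/4) ln(1 − 4p/3) = −0.75 ln(1 − 0.528011) = −0.75 ln(0.471989)
  = −0.75 × (-0.750800) = 0.563100 substitutions/site.

0.563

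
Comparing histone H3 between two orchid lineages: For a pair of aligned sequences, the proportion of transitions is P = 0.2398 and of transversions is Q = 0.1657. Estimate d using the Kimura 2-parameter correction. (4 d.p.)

Under the Kimura two-parameter model, d = −½ ln(1 − 2P − Q) − ¼ ln(1 − 2Q).
1 − 2P − Q = 0.3547, giving −½ ln(0.3547) = 0.518241.
1 − 2Q = 0.6686, giving −¼ ln(0.6686) = 0.100642.
d = 0.518241 + 0.100642 = 0.618883.

0.6189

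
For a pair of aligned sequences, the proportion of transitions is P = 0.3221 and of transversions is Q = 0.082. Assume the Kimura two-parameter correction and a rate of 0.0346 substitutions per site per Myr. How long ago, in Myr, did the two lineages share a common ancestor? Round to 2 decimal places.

10.01

Under the Kimura two-parameter model, d = −½ ln(1 − 2P − Q) − ¼ ln(1 − 2Q).
1 − 2P − Q = 0.2738, giving −½ ln(0.2738) = 0.647679.
1 − 2Q = 0.836, giving −¼ ln(0.836) = 0.044782.
d = 0.647679 + 0.044782 = 0.692461.
Under a molecular clock d = 2μt, so t = d/(2μ) = 0.692461 / (2 × 0.0346) = 10.01 Myr.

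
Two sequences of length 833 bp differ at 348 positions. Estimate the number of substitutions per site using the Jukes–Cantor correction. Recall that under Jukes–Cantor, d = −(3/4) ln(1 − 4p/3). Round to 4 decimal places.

0.6107

p = 348/833 ≈ 0.417767.
d = −(3/4) ln(1 − 4p/3) = −0.75 ln(1 − 0.557023) = −0.75 ln(0.442977)
  = −0.75 × (-0.814237) = 0.610678 substitutions/site.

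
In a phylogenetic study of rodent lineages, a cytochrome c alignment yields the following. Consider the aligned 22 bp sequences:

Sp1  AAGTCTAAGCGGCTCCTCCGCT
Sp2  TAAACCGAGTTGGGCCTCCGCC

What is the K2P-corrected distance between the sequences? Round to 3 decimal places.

Of 22 sites, 5 differences are transitions and 5 are transversions, so P = 5/22 ≈ 0.227273 and Q = 5/22 ≈ 0.227273.
Under the Kimura two-parameter model, d = −½ ln(1 − 2P − Q) − ¼ ln(1 − 2Q).
1 − 2P − Q = 0.318181, giving −½ ln(0.318181) = 0.572567.
1 − 2Q = 0.545454, giving −¼ ln(0.545454) = 0.151534.
d = 0.572567 + 0.151534 = 0.724101.

0.724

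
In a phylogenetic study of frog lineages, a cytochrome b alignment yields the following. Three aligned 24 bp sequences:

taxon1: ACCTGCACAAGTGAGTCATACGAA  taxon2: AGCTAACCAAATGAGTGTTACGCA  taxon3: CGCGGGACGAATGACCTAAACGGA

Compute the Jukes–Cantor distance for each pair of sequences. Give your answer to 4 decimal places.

taxon1–taxon2: 8/24 sites differ → p ≈ 0.333333, d = −0.75 ln(1 − 0.444444) = 0.440839 ≈ 0.4408.
taxon1–taxon3: 11/24 sites differ → p ≈ 0.458333, d = −0.75 ln(1 − 0.611111) = 0.708346 ≈ 0.7083.
taxon2–taxon3: 12/24 sites differ → p = 0.5, d = −0.75 ln(1 − 0.666667) = 0.823960 ≈ 0.8240.

d(taxon1,taxon2) = 0.4408, d(taxon1,taxon3) = 0.7083, d(taxon2,taxon3) = 0.8240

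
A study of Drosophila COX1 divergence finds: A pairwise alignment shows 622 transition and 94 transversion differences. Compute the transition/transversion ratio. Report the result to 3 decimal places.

6.617

R = 622/94 = 6.617021… ≈ 6.617 (to 3 d.p.).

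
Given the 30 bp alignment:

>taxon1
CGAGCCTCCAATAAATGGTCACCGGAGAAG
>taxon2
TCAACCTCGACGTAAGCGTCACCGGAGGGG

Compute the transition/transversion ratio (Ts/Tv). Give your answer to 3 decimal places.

Transitions are A↔G and C↔T; transversions are all other mismatches.
Transitions: 4. Transversions: 7.
R = 4/7 = 0.571428… ≈ 0.571 (to 3 d.p.).

0.571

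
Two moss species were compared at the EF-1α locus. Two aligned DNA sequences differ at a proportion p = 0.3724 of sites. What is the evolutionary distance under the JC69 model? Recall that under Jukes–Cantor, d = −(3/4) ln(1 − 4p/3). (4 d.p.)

0.5147

d = −(3/4) ln(1 − 4p/3) = −0.75 ln(1 − 0.496533) = −0.75 ln(0.503467)
  = −0.75 × (-0.686237) = 0.514678 substitutions/site.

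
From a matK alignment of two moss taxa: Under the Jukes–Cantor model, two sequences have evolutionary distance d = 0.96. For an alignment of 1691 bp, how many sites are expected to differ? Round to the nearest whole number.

Invert JC69: p = (3/4)(1 − e^(−4d/3)) = 0.75 × (1 − e^(-1.28)) = 0.75 × (1 − 0.278037) = 0.541472.
Expected differing sites = pL ≈ 0.541472 × 1691 = 915.629152 ≈ 916.

916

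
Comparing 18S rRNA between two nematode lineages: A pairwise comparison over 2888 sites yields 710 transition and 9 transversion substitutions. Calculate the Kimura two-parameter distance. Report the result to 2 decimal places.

0.34

P = 710/2888 ≈ 0.245845 and Q = 9/2888 ≈ 0.003116.
Under the Kimura two-parameter model, d = −½ ln(1 − 2P − Q) − ¼ ln(1 − 2Q).
1 − 2P − Q = 0.505194, giving −½ ln(0.505194) = 0.341406.
1 − 2Q = 0.993768, giving −¼ ln(0.993768) = 0.001563.
d = 0.341406 + 0.001563 = 0.342969.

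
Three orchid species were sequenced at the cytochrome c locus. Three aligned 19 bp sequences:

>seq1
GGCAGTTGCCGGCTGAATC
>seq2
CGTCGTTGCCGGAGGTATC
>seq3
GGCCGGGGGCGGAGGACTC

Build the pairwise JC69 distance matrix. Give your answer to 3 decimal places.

seq1–seq2: 6/19 sites differ → p ≈ 0.315789, d = −0.75 ln(1 − 0.421052) = 0.409907 ≈ 0.410.
seq1–seq3: 7/19 sites differ → p ≈ 0.368421, d = −0.75 ln(1 − 0.491228) = 0.506816 ≈ 0.507.
seq2–seq3: 7/19 sites differ → p ≈ 0.368421, d = −0.75 ln(1 − 0.491228) = 0.506816 ≈ 0.507.

d(seq1,seq2) = 0.410, d(seq1,seq3) = 0.507, d(seq2,seq3) = 0.507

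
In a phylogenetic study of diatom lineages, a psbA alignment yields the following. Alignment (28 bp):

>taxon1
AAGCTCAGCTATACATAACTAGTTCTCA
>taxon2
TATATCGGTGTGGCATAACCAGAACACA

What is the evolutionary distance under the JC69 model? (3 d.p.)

0.724

The sequences differ at 13 of 28 sites, so p = 13/28 ≈ 0.464286.
d = −(3/4) ln(1 − 4p/3) = −0.75 ln(1 − 0.619048) = −0.75 ln(0.380952)
  = −0.75 × (-0.965082) = 0.723812 substitutions/site.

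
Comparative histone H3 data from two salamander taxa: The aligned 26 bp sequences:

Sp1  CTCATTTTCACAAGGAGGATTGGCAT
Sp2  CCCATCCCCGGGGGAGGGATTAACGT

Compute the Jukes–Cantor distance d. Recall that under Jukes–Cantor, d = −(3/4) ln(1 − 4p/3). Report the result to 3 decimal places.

The sequences differ at 13 of 26 sites, so p = 13/26 = 0.5.
d = −(3/4) ln(1 − 4p/3) = −0.75 ln(1 − 0.666667) = −0.75 ln(0.333333)
  = −0.75 × (-1.098613) = 0.823960 substitutions/site.

0.824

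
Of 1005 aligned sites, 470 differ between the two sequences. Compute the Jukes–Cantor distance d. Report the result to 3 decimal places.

0.733

p = 470/1005 ≈ 0.467662.
d = −(3/4) ln(1 − 4p/3) = −0.75 ln(1 − 0.623549) = −0.75 ln(0.376451)
  = −0.75 × (-0.976967) = 0.732725 substitutions/site.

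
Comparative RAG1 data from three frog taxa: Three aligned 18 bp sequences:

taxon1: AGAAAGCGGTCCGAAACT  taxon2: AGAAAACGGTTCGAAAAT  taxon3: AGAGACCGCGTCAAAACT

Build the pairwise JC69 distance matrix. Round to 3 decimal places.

d(taxon1,taxon2) = 0.188, d(taxon1,taxon3) = 0.441, d(taxon2,taxon3) = 0.441

taxon1–taxon2: 3/18 sites differ → p ≈ 0.166667, d = −0.75 ln(1 − 0.222223) = 0.188487 ≈ 0.188.
taxon1–taxon3: 6/18 sites differ → p ≈ 0.333333, d = −0.75 ln(1 − 0.444444) = 0.440839 ≈ 0.441.
taxon2–taxon3: 6/18 sites differ → p ≈ 0.333333, d = −0.75 ln(1 − 0.444444) = 0.440839 ≈ 0.441.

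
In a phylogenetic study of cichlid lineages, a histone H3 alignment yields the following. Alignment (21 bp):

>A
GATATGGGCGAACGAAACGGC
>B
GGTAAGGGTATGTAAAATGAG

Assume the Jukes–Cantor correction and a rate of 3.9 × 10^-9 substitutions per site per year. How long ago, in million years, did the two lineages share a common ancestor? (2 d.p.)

115.26

The sequences differ at 11 of 21 sites, so p = 11/21 ≈ 0.52381.
d = −(3/4) ln(1 − 4p/3) = −0.75 ln(1 − 0.698413) = −0.75 ln(0.301587)
  = −0.75 × (-1.198697) = 0.899023 substitutions/site.
Under a molecular clock d = 2μt, so t = d/(2μ) = 0.899023 / (2 × 3.9 × 10^-9) = 115.26 million years.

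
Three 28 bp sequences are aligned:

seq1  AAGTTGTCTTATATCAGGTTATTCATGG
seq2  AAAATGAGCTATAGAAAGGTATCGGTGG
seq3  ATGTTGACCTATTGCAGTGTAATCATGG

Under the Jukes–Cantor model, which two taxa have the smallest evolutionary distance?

seq1 and seq3

seq1–seq2: 12/28 differ, p = 0.429, d = 0.635.
seq1–seq3: 8/28 differ, p = 0.286, d = 0.360.
seq2–seq3: 12/28 differ, p = 0.429, d = 0.635.
The smallest distance is between seq1 and seq3.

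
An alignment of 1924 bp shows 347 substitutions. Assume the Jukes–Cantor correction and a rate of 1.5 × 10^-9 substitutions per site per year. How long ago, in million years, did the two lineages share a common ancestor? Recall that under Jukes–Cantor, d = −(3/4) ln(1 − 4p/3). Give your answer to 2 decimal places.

68.76

p = 347/1924 ≈ 0.180353.
d = −(3/4) ln(1 − 4p/3) = −0.75 ln(1 − 0.240471) = −0.75 ln(0.759529)
  = −0.75 × (-0.275057) = 0.206293 substitutions/site.
Under a molecular clock d = 2μt, so t = d/(2μ) = 0.206293 / (2 × 1.5 × 10^-9) = 68.76 million years.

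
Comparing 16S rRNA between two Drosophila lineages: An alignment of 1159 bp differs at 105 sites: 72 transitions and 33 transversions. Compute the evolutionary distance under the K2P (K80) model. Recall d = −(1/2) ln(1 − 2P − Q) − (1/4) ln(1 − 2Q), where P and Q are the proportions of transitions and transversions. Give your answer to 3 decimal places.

P = 72/1159 ≈ 0.062123 and Q = 33/1159 ≈ 0.028473.
Under the Kimura two-parameter model, d = −½ ln(1 − 2P − Q) − ¼ ln(1 − 2Q).
1 − 2P − Q = 0.847281, giving −½ ln(0.847281) = 0.082861.
1 − 2Q = 0.943054, giving −¼ ln(0.943054) = 0.014658.
d = 0.082861 + 0.014658 = 0.097519.

0.098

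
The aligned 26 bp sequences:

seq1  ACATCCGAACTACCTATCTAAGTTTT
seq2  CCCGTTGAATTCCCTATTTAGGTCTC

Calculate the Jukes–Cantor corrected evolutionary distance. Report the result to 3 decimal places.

0.623

The sequences differ at 11 of 26 sites, so p = 11/26 ≈ 0.423077.
d = −(3/4) ln(1 − 4p/3) = −0.75 ln(1 − 0.564103) = −0.75 ln(0.435897)
  = −0.75 × (-0.830349) = 0.622762 substitutions/site.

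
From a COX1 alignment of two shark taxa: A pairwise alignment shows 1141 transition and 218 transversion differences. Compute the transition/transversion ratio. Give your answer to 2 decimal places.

R = 1141/218 = 5.233944… ≈ 5.23 (to 2 d.p.).

5.23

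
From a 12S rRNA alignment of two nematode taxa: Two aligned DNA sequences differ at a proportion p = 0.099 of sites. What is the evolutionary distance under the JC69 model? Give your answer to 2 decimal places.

d = −(3/4) ln(1 − 4p/3) = −0.75 ln(1 − 0.132) = −0.75 ln(0.868)
  = −0.75 × (-0.141564) = 0.106173 substitutions/site.

0.11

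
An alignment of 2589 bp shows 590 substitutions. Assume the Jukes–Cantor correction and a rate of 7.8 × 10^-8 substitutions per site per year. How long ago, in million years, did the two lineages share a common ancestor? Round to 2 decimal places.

p = 590/2589 ≈ 0.227887.
d = −(3/4) ln(1 − 4p/3) = −0.75 ln(1 − 0.303849) = −0.75 ln(0.696151)
  = −0.75 × (-0.362189) = 0.271642 substitutions/site.
Under a molecular clock d = 2μt, so t = d/(2μ) = 0.271642 / (2 × 7.8 × 10^-8) = 1.74 million years.

1.74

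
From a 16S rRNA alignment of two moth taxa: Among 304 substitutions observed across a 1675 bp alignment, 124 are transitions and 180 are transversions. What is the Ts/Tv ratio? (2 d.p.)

0.69

R = 124/180 = 0.688888… ≈ 0.69 (to 2 d.p.).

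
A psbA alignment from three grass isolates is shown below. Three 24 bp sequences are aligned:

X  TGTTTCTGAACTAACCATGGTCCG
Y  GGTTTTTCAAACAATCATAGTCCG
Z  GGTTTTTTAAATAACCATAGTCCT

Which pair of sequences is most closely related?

Y and Z

X–Y: 7/24 differ, p = 0.292, d = 0.369.
X–Z: 6/24 differ, p = 0.250, d = 0.304.
Y–Z: 4/24 differ, p = 0.167, d = 0.188.
The smallest distance is between Y and Z.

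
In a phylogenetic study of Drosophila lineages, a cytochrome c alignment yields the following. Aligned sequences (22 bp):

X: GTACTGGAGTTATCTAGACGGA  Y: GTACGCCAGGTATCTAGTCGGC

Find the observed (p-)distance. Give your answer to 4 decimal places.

0.2727

The sequences differ at 6 of 22 positions (sites 5, 6, 7, 10, 18, 22).
p = 6/22 = 0.272727… ≈ 0.2727 (to 4 d.p.).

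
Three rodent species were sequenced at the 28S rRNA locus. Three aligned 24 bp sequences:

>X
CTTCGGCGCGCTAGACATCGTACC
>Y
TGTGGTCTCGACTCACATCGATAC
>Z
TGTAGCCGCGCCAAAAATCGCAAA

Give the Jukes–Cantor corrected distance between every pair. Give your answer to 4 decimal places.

d(X,Y) = 0.8240, d(X,Z) = 0.6082, d(Y,Z) = 0.6082

X–Y: 12/24 sites differ → p = 0.5, d = −0.75 ln(1 − 0.666667) = 0.823960 ≈ 0.8240.
X–Z: 10/24 sites differ → p ≈ 0.416667, d = −0.75 ln(1 − 0.555556) = 0.608198 ≈ 0.6082.
Y–Z: 10/24 sites differ → p ≈ 0.416667, d = −0.75 ln(1 − 0.555556) = 0.608198 ≈ 0.6082.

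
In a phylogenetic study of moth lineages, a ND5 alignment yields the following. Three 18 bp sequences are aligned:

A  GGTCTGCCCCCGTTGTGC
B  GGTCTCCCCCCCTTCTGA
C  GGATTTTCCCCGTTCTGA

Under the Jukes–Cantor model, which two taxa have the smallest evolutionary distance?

A and B

A–B: 4/18 differ, p = 0.222, d = 0.264.
A–C: 6/18 differ, p = 0.333, d = 0.441.
B–C: 5/18 differ, p = 0.278, d = 0.347.
The smallest distance is between A and B.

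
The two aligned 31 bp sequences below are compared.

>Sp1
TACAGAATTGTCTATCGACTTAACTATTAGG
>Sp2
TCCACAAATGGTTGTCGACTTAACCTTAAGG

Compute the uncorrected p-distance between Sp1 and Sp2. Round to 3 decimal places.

0.290

The sequences differ at 9 of 31 positions (sites 2, 5, 8, 11, 12, 14, 25, 26, 28).
p = 9/31 = 0.290322… ≈ 0.290 (to 3 d.p.).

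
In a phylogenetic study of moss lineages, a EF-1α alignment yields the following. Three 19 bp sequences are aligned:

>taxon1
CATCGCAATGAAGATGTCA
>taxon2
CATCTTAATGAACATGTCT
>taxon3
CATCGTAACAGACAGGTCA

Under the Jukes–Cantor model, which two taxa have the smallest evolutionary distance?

taxon1 and taxon2

taxon1–taxon2: 4/19 differ, p = 0.211, d = 0.247.
taxon1–taxon3: 6/19 differ, p = 0.316, d = 0.410.
taxon2–taxon3: 6/19 differ, p = 0.316, d = 0.410.
The smallest distance is between taxon1 and taxon2.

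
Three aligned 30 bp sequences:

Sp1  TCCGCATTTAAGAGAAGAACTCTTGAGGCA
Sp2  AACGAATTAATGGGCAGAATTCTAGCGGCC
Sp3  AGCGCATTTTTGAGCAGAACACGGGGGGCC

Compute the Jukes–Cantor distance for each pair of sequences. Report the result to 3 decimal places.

d(Sp1,Sp2) = 0.503, d(Sp1,Sp3) = 0.441, d(Sp2,Sp3) = 0.441

Sp1–Sp2: 11/30 sites differ → p ≈ 0.366667, d = −0.75 ln(1 − 0.488889) = 0.503376 ≈ 0.503.
Sp1–Sp3: 10/30 sites differ → p ≈ 0.333333, d = −0.75 ln(1 − 0.444444) = 0.440839 ≈ 0.441.
Sp2–Sp3: 10/30 sites differ → p ≈ 0.333333, d = −0.75 ln(1 − 0.444444) = 0.440839 ≈ 0.441.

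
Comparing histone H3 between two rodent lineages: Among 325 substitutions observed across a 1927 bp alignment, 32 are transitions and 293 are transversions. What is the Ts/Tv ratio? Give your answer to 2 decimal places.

R = 32/293 = 0.109215… ≈ 0.11 (to 2 d.p.).

0.11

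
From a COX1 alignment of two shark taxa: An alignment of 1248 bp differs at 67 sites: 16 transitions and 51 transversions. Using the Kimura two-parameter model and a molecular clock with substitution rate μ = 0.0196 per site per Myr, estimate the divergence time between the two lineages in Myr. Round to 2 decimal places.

P = 16/1248 ≈ 0.012821 and Q = 51/1248 ≈ 0.040865.
Under the Kimura two-parameter model, d = −½ ln(1 − 2P − Q) − ¼ ln(1 − 2Q).
1 − 2P − Q = 0.933493, giving −½ ln(0.933493) = 0.034411.
1 − 2Q = 0.91827, giving −¼ ln(0.91827) = 0.021316.
d = 0.034411 + 0.021316 = 0.055727.
Under a molecular clock d = 2μt, so t = d/(2μ) = 0.055727 / (2 × 0.0196) = 1.42 Myr.

1.42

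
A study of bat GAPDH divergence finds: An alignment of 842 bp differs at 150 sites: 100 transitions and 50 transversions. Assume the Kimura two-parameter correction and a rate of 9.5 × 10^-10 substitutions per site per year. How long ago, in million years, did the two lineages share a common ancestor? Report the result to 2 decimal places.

P = 100/842 ≈ 0.118765 and Q = 50/842 ≈ 0.059382.
Under the Kimura two-parameter model, d = −½ ln(1 − 2P − Q) − ¼ ln(1 − 2Q).
1 − 2P − Q = 0.703088, giving −½ ln(0.703088) = 0.176137.
1 − 2Q = 0.881236, giving −¼ ln(0.881236) = 0.031607.
d = 0.176137 + 0.031607 = 0.207744.
Under a molecular clock d = 2μt, so t = d/(2μ) = 0.207744 / (2 × 9.5 × 10^-10) = 109.34 million years.

109.34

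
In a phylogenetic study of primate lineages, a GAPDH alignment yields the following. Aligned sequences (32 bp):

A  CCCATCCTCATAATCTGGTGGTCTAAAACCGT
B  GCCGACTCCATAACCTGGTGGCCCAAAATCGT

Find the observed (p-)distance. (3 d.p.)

0.281

The sequences differ at 9 of 32 positions (sites 1, 4, 5, 7, 8, 14, 22, 24, 29).
p = 9/32 = 0.28125 ≈ 0.281 (to 3 d.p.).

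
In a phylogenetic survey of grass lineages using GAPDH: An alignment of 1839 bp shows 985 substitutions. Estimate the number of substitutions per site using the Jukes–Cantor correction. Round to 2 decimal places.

0.94

p = 985/1839 ≈ 0.535617.
d = −(3/4) ln(1 − 4p/3) = −0.75 ln(1 − 0.714156) = −0.75 ln(0.285844)
  = −0.75 × (-1.252309) = 0.939232 substitutions/site.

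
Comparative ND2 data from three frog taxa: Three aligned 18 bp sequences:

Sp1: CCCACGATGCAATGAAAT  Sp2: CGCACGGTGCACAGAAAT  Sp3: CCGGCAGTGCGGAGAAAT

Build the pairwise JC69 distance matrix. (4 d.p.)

d(Sp1,Sp2) = 0.2635, d(Sp1,Sp3) = 0.5482, d(Sp2,Sp3) = 0.4408

Sp1–Sp2: 4/18 sites differ → p ≈ 0.222222, d = −0.75 ln(1 − 0.296296) = 0.263548 ≈ 0.2635.
Sp1–Sp3: 7/18 sites differ → p ≈ 0.388889, d = −0.75 ln(1 − 0.518519) = 0.548166 ≈ 0.5482.
Sp2–Sp3: 6/18 sites differ → p ≈ 0.333333, d = −0.75 ln(1 − 0.444444) = 0.440839 ≈ 0.4408.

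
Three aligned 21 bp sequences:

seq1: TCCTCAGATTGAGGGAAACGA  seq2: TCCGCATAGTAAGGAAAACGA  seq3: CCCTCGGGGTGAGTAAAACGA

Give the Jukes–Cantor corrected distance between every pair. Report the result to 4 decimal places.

seq1–seq2: 5/21 sites differ → p ≈ 0.238095, d = −0.75 ln(1 − 0.31746) = 0.286451 ≈ 0.2865.
seq1–seq3: 6/21 sites differ → p ≈ 0.285714, d = −0.75 ln(1 − 0.380952) = 0.359679 ≈ 0.3597.
seq2–seq3: 7/21 sites differ → p ≈ 0.333333, d = −0.75 ln(1 − 0.444444) = 0.440839 ≈ 0.4408.

d(seq1,seq2) = 0.2865, d(seq1,seq3) = 0.3597, d(seq2,seq3) = 0.4408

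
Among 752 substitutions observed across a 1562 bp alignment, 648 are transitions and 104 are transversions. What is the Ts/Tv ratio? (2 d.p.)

6.23

R = 648/104 = 6.230769… ≈ 6.23 (to 2 d.p.).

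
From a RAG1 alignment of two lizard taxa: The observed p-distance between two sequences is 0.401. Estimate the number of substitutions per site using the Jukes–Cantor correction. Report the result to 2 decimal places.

d = −(3/4) ln(1 − 4p/3) = −0.75 ln(1 − 0.534667) = −0.75 ln(0.465333)
  = −0.75 × (-0.765002) = 0.573752 substitutions/site.

0.57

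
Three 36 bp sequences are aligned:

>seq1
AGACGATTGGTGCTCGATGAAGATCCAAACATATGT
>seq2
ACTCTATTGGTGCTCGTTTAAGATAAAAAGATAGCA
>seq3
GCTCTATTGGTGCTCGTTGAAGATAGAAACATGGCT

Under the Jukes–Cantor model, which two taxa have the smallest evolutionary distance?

seq1–seq2: 11/36 differ, p = 0.306, d = 0.392.
seq1–seq3: 10/36 differ, p = 0.278, d = 0.347.
seq2–seq3: 6/36 differ, p = 0.167, d = 0.188.
The smallest distance is between seq2 and seq3.

seq2 and seq3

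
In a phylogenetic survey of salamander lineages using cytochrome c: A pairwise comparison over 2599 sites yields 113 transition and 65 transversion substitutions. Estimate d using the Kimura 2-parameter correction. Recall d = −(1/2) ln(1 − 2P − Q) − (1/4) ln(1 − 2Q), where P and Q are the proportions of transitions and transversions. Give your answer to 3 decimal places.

0.072

P = 113/2599 ≈ 0.043478 and Q = 65/2599 ≈ 0.02501.
Under the Kimura two-parameter model, d = −½ ln(1 − 2P − Q) − ¼ ln(1 − 2Q).
1 − 2P − Q = 0.888034, giving −½ ln(0.888034) = 0.059373.
1 − 2Q = 0.94998, giving −¼ ln(0.94998) = 0.012829.
d = 0.059373 + 0.012829 = 0.072202.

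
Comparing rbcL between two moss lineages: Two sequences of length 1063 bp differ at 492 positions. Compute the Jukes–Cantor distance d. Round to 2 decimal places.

0.72

p = 492/1063 ≈ 0.462841.
d = −(3/4) ln(1 − 4p/3) = −0.75 ln(1 − 0.617121) = −0.75 ln(0.382879)
  = −0.75 × (-0.960036) = 0.720027 substitutions/site.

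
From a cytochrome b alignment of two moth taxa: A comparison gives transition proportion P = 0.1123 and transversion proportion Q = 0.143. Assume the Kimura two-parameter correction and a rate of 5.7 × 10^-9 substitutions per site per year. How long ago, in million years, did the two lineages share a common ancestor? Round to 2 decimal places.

Under the Kimura two-parameter model, d = −½ ln(1 − 2P − Q) − ¼ ln(1 − 2Q).
1 − 2P − Q = 0.6324, giving −½ ln(0.6324) = 0.229117.
1 − 2Q = 0.714, giving −¼ ln(0.714) = 0.084218.
d = 0.229117 + 0.084218 = 0.313335.
Under a molecular clock d = 2μt, so t = d/(2μ) = 0.313335 / (2 × 5.7 × 10^-9) = 27.49 million years.

27.49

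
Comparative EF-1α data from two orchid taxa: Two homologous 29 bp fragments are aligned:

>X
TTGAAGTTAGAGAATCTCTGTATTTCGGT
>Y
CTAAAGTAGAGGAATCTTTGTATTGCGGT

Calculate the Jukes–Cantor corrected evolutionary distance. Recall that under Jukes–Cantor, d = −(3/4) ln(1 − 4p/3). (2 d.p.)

0.34

The sequences differ at 8 of 29 sites (1, 3, 8, 9, 10, 11, 18, 25), so p = 8/29 ≈ 0.275862.
d = −(3/4) ln(1 − 4p/3) = −0.75 ln(1 − 0.367816) = −0.75 ln(0.632184)
  = −0.75 × (-0.458575) = 0.343931 substitutions/site.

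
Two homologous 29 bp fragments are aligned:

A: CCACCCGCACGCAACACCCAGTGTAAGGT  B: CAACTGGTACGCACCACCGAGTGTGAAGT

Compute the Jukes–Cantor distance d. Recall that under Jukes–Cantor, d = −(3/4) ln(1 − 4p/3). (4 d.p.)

The sequences differ at 8 of 29 sites (2, 5, 6, 8, 14, 19, 25, 27), so p = 8/29 ≈ 0.275862.
d = −(3/4) ln(1 − 4p/3) = −0.75 ln(1 − 0.367816) = −0.75 ln(0.632184)
  = −0.75 × (-0.458575) = 0.343931 substitutions/site.

0.3439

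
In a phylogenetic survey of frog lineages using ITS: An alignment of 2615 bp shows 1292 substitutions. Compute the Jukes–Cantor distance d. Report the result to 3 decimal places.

p = 1292/2615 ≈ 0.494073.
d = −(3/4) ln(1 − 4p/3) = −0.75 ln(1 − 0.658764) = −0.75 ln(0.341236)
  = −0.75 × (-1.075181) = 0.806386 substitutions/site.

0.806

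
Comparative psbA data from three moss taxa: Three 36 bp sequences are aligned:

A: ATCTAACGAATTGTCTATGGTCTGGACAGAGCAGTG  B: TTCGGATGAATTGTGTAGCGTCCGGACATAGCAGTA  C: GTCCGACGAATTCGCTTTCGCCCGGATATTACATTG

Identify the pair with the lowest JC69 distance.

A–B: 10/36 differ, p = 0.278, d = 0.347.
A–C: 14/36 differ, p = 0.389, d = 0.548.
B–C: 14/36 differ, p = 0.389, d = 0.548.
The smallest distance is between A and B.

A and B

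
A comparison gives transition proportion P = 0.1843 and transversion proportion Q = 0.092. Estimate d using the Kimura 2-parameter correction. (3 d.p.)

0.359

Under the Kimura two-parameter model, d = −½ ln(1 − 2P − Q) − ¼ ln(1 − 2Q).
1 − 2P − Q = 0.5394, giving −½ ln(0.5394) = 0.308649.
1 − 2Q = 0.816, giving −¼ ln(0.816) = 0.050835.
d = 0.308649 + 0.050835 = 0.359484.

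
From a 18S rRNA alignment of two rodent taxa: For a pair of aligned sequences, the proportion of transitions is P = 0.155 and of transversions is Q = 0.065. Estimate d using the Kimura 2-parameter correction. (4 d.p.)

Under the Kimura two-parameter model, d = −½ ln(1 − 2P − Q) − ¼ ln(1 − 2Q).
1 − 2P − Q = 0.625, giving −½ ln(0.625) = 0.235002.
1 − 2Q = 0.87, giving −¼ ln(0.87) = 0.034816.
d = 0.235002 + 0.034816 = 0.269818.

0.2698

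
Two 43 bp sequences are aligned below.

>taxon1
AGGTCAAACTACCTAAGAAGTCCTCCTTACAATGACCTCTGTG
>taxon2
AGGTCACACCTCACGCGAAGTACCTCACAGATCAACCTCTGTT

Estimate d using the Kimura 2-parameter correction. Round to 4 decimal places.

Of 43 sites, 8 differences are transitions and 9 are transversions, so P = 8/43 ≈ 0.186047 and Q = 9/43 ≈ 0.209302.
Under the Kimura two-parameter model, d = −½ ln(1 − 2P − Q) − ¼ ln(1 − 2Q).
1 − 2P − Q = 0.418604, giving −½ ln(0.418604) = 0.435415.
1 − 2Q = 0.581396, giving −¼ ln(0.581396) = 0.135581.
d = 0.435415 + 0.135581 = 0.570996.

0.5710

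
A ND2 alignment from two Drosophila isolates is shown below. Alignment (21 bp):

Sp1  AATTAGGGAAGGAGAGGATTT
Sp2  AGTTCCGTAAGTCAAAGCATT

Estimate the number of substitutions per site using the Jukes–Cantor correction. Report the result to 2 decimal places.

The sequences differ at 10 of 21 sites (2, 5, 6, 8, 12, 13, 14, 16, 18, 19), so p = 10/21 ≈ 0.47619.
d = −(3/4) ln(1 − 4p/3) = −0.75 ln(1 − 0.63492) = −0.75 ln(0.36508)
  = −0.75 × (-1.007639) = 0.755729 substitutions/site.

0.76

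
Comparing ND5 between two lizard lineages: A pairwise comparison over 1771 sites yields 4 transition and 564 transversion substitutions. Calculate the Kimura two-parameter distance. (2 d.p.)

P = 4/1771 ≈ 0.002259 and Q = 564/1771 ≈ 0.318464.
Under the Kimura two-parameter model, d = −½ ln(1 − 2P − Q) − ¼ ln(1 − 2Q).
1 − 2P − Q = 0.677018, giving −½ ln(0.677018) = 0.195029.
1 − 2Q = 0.363072, giving −¼ ln(0.363072) = 0.253289.
d = 0.195029 + 0.253289 = 0.448318.

0.45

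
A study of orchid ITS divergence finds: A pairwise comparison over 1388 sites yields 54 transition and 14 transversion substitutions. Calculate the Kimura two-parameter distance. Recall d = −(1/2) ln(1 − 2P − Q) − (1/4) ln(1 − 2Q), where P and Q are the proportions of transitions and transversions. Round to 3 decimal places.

P = 54/1388 ≈ 0.038905 and Q = 14/1388 ≈ 0.010086.
Under the Kimura two-parameter model, d = −½ ln(1 − 2P − Q) − ¼ ln(1 − 2Q).
1 − 2P − Q = 0.912104, giving −½ ln(0.912104) = 0.046001.
1 − 2Q = 0.979828, giving −¼ ln(0.979828) = 0.005095.
d = 0.046001 + 0.005095 = 0.051096.

0.051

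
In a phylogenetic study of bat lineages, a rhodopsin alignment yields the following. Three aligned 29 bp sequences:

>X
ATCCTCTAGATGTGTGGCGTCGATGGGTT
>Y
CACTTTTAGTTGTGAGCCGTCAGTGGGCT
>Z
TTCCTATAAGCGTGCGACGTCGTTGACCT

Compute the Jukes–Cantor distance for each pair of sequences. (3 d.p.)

X–Y: 10/29 sites differ → p ≈ 0.344828, d = −0.75 ln(1 − 0.459771) = 0.461822 ≈ 0.462.
X–Z: 11/29 sites differ → p ≈ 0.37931, d = −0.75 ln(1 − 0.505747) = 0.528531 ≈ 0.529.
Y–Z: 13/29 sites differ → p ≈ 0.448276, d = −0.75 ln(1 − 0.597701) = 0.682920 ≈ 0.683.

d(X,Y) = 0.462, d(X,Z) = 0.529, d(Y,Z) = 0.683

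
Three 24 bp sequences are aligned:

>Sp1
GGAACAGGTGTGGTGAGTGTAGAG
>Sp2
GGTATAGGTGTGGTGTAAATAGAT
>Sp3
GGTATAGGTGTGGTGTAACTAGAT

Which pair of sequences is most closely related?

Sp2 and Sp3

Sp1–Sp2: 7/24 differ, p = 0.292, d = 0.369.
Sp1–Sp3: 7/24 differ, p = 0.292, d = 0.369.
Sp2–Sp3: 1/24 differ, p = 0.042, d = 0.043.
The smallest distance is between Sp2 and Sp3.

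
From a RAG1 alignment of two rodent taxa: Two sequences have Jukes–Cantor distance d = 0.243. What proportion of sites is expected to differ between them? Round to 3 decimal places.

p = (3/4)(1 − e^(−4d/3)) = 0.75 × (1 − e^(-0.324)) = 0.75 × (1 − 0.723250) = 0.207563.

0.208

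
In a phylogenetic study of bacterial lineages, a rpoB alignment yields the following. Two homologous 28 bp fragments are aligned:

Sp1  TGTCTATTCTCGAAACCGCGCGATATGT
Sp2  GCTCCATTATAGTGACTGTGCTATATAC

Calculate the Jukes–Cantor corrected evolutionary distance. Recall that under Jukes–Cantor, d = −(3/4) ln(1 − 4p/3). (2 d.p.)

The sequences differ at 12 of 28 sites, so p = 12/28 ≈ 0.428571.
d = −(3/4) ln(1 − 4p/3) = −0.75 ln(1 − 0.571428) = −0.75 ln(0.428572)
  = −0.75 × (-0.847297) = 0.635473 substitutions/site.

0.64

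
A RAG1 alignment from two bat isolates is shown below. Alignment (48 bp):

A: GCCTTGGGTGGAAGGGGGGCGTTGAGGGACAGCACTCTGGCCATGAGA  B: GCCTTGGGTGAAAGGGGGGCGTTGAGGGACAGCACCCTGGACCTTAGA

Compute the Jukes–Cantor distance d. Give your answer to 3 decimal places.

The sequences differ at 5 of 48 sites (11, 36, 41, 43, 45), so p = 5/48 ≈ 0.104167.
d = −(3/4) ln(1 − 4p/3) = −0.75 ln(1 − 0.138889) = −0.75 ln(0.861111)
  = −0.75 × (-0.149532) = 0.112149 substitutions/site.

0.112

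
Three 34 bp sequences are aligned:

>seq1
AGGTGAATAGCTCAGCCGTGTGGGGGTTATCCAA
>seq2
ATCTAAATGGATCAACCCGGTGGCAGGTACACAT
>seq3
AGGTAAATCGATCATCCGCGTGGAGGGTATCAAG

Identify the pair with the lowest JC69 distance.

seq1–seq2: 14/34 differ, p = 0.412, d = 0.597.
seq1–seq3: 9/34 differ, p = 0.265, d = 0.326.
seq2–seq3: 12/34 differ, p = 0.353, d = 0.477.
The smallest distance is between seq1 and seq3.

seq1 and seq3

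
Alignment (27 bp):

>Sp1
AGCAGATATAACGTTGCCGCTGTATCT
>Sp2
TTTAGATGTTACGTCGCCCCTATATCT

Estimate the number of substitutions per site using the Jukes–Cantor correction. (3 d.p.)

0.377

The sequences differ at 8 of 27 sites (1, 2, 3, 8, 10, 15, 19, 22), so p = 8/27 ≈ 0.296296.
d = −(3/4) ln(1 − 4p/3) = −0.75 ln(1 − 0.395061) = −0.75 ln(0.604939)
  = −0.75 × (-0.502628) = 0.376971 substitutions/site.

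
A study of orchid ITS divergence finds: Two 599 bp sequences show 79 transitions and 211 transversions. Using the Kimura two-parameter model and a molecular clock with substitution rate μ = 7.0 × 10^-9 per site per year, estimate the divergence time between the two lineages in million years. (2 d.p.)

55.95

P = 79/599 ≈ 0.131886 and Q = 211/599 ≈ 0.352254.
Under the Kimura two-parameter model, d = −½ ln(1 − 2P − Q) − ¼ ln(1 − 2Q).
1 − 2P − Q = 0.383974, giving −½ ln(0.383974) = 0.478590.
1 − 2Q = 0.295492, giving −¼ ln(0.295492) = 0.304778.
d = 0.478590 + 0.304778 = 0.783368.
Under a molecular clock d = 2μt, so t = d/(2μ) = 0.783368 / (2 × 7.0 × 10^-9) = 55.95 million years.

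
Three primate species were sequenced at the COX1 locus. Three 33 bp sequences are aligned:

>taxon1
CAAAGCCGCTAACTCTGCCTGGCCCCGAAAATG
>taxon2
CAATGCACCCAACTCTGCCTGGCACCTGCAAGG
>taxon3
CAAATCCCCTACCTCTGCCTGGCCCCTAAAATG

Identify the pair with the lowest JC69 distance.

taxon1 and taxon3

taxon1–taxon2: 9/33 differ, p = 0.273, d = 0.339.
taxon1–taxon3: 4/33 differ, p = 0.121, d = 0.132.
taxon2–taxon3: 9/33 differ, p = 0.273, d = 0.339.
The smallest distance is between taxon1 and taxon3.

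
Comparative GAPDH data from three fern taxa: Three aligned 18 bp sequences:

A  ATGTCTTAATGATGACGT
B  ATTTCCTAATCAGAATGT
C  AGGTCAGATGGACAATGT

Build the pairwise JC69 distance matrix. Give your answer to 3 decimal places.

A–B: 6/18 sites differ → p ≈ 0.333333, d = −0.75 ln(1 − 0.444444) = 0.440839 ≈ 0.441.
A–C: 8/18 sites differ → p ≈ 0.444444, d = −0.75 ln(1 − 0.592592) = 0.673455 ≈ 0.673.
B–C: 8/18 sites differ → p ≈ 0.444444, d = −0.75 ln(1 − 0.592592) = 0.673455 ≈ 0.673.

d(A,B) = 0.441, d(A,C) = 0.673, d(B,C) = 0.673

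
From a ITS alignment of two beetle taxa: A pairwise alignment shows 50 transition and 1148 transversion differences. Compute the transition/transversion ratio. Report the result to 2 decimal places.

0.04

R = 50/1148 = 0.043554… ≈ 0.04 (to 2 d.p.).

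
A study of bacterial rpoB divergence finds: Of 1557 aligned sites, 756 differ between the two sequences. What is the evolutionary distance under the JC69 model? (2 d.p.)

p = 756/1557 ≈ 0.485549.
d = −(3/4) ln(1 − 4p/3) = −0.75 ln(1 − 0.647399) = −0.75 ln(0.352601)
  = −0.75 × (-1.042418) = 0.781814 substitutions/site.

0.78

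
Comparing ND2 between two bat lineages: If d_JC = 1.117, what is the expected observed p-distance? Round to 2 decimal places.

p = (3/4)(1 − e^(−4d/3)) = 0.75 × (1 − e^(-1.489333)) = 0.75 × (1 − 0.225523) = 0.580858.

0.58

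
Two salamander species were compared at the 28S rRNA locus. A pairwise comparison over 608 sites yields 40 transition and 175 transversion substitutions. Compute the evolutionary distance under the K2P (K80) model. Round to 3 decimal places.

0.486

P = 40/608 ≈ 0.065789 and Q = 175/608 ≈ 0.287829.
Under the Kimura two-parameter model, d = −½ ln(1 − 2P − Q) − ¼ ln(1 − 2Q).
1 − 2P − Q = 0.580593, giving −½ ln(0.580593) = 0.271853.
1 − 2Q = 0.424342, giving −¼ ln(0.424342) = 0.214304.
d = 0.271853 + 0.214304 = 0.486157.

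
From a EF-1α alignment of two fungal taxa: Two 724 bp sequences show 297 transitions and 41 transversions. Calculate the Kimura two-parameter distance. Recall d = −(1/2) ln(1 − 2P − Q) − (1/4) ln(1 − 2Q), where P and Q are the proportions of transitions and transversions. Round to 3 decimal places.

P = 297/724 ≈ 0.410221 and Q = 41/724 ≈ 0.05663.
Under the Kimura two-parameter model, d = −½ ln(1 − 2P − Q) − ¼ ln(1 − 2Q).
1 − 2P − Q = 0.122928, giving −½ ln(0.122928) = 1.048078.
1 − 2Q = 0.88674, giving −¼ ln(0.88674) = 0.030051.
d = 1.048078 + 0.030051 = 1.078129.

1.078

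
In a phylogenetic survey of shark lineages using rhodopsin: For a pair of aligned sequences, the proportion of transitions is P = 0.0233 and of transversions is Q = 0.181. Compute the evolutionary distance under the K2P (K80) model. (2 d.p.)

Under the Kimura two-parameter model, d = −½ ln(1 − 2P − Q) − ¼ ln(1 − 2Q).
1 − 2P − Q = 0.7724, giving −½ ln(0.7724) = 0.129126.
1 − 2Q = 0.638, giving −¼ ln(0.638) = 0.112354.
d = 0.129126 + 0.112354 = 0.241480.

0.24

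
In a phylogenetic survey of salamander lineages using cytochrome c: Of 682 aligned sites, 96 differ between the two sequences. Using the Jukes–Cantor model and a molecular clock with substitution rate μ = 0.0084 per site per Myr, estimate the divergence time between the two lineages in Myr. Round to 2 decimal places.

p = 96/682 ≈ 0.140762.
d = −(3/4) ln(1 − 4p/3) = −0.75 ln(1 − 0.187683) = −0.75 ln(0.812317)
  = −0.75 × (-0.207865) = 0.155899 substitutions/site.
Under a molecular clock d = 2μt, so t = d/(2μ) = 0.155899 / (2 × 0.0084) = 9.28 Myr.

9.28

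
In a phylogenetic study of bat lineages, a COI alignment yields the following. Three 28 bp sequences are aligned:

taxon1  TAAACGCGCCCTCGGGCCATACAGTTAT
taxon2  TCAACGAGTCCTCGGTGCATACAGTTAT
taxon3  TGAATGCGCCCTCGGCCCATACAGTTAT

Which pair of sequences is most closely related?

taxon1–taxon2: 5/28 differ, p = 0.179, d = 0.204.
taxon1–taxon3: 3/28 differ, p = 0.107, d = 0.116.
taxon2–taxon3: 6/28 differ, p = 0.214, d = 0.252.
The smallest distance is between taxon1 and taxon3.

taxon1 and taxon3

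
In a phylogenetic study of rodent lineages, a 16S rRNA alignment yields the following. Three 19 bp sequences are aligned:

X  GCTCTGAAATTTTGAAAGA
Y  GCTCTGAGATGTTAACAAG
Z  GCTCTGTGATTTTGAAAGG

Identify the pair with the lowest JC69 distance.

X–Y: 6/19 differ, p = 0.316, d = 0.410.
X–Z: 3/19 differ, p = 0.158, d = 0.177.
Y–Z: 5/19 differ, p = 0.263, d = 0.324.
The smallest distance is between X and Z.

X and Z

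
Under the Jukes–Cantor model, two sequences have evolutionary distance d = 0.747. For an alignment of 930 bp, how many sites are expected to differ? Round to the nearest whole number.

Invert JC69: p = (3/4)(1 − e^(−4d/3)) = 0.75 × (1 − e^(-0.996)) = 0.75 × (1 − 0.369354) = 0.472985.
Expected differing sites = pL ≈ 0.472985 × 930 = 439.87605 ≈ 440.

440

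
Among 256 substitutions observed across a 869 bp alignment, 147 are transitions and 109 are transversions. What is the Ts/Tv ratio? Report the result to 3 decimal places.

R = 147/109 = 1.348623… ≈ 1.349 (to 3 d.p.).

1.349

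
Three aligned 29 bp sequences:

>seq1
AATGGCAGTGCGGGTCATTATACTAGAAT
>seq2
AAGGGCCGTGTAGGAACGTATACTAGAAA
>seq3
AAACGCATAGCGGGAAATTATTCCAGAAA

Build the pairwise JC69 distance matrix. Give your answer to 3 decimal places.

seq1–seq2: 9/29 sites differ → p ≈ 0.310345, d = −0.75 ln(1 − 0.413793) = 0.400562 ≈ 0.401.
seq1–seq3: 9/29 sites differ → p ≈ 0.310345, d = −0.75 ln(1 − 0.413793) = 0.400562 ≈ 0.401.
seq2–seq3: 11/29 sites differ → p ≈ 0.37931, d = −0.75 ln(1 − 0.505747) = 0.528531 ≈ 0.529.

d(seq1,seq2) = 0.401, d(seq1,seq3) = 0.401, d(seq2,seq3) = 0.529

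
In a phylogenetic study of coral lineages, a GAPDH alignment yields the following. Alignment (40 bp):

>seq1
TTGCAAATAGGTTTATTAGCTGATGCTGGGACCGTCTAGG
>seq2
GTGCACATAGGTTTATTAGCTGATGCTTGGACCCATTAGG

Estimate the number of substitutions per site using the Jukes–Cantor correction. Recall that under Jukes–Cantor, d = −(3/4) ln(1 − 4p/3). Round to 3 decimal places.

The sequences differ at 6 of 40 sites (1, 6, 28, 34, 35, 36), so p = 6/40 = 0.15.
d = −(3/4) ln(1 − 4p/3) = −0.75 ln(1 − 0.2) = −0.75 ln(0.8)
  = −0.75 × (-0.223144) = 0.167358 substitutions/site.

0.167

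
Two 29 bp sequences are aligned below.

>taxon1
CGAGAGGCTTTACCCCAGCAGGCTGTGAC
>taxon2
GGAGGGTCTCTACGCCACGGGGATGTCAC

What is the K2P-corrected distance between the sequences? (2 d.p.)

0.46

Of 29 sites, 3 differences are transitions and 7 are transversions, so P = 3/29 ≈ 0.103448 and Q = 7/29 ≈ 0.241379.
Under the Kimura two-parameter model, d = −½ ln(1 − 2P − Q) − ¼ ln(1 − 2Q).
1 − 2P − Q = 0.551725, giving −½ ln(0.551725) = 0.297353.
1 − 2Q = 0.517242, giving −¼ ln(0.517242) = 0.164811.
d = 0.297353 + 0.164811 = 0.462164.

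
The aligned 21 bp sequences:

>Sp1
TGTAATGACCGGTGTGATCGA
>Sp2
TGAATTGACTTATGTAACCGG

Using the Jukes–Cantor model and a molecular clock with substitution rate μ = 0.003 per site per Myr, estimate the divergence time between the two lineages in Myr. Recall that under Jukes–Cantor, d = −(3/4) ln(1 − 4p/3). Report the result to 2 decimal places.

The sequences differ at 8 of 21 sites (3, 5, 10, 11, 12, 16, 18, 21), so p = 8/21 ≈ 0.380952.
d = −(3/4) ln(1 − 4p/3) = −0.75 ln(1 − 0.507936) = −0.75 ln(0.492064)
  = −0.75 × (-0.709146) = 0.531860 substitutions/site.
Under a molecular clock d = 2μt, so t = d/(2μ) = 0.531860 / (2 × 0.003) = 88.64 Myr.

88.64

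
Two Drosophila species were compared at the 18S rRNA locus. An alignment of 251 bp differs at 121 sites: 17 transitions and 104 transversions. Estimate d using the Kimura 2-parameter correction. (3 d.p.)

0.840

P = 17/251 ≈ 0.067729 and Q = 104/251 ≈ 0.414343.
Under the Kimura two-parameter model, d = −½ ln(1 − 2P − Q) − ¼ ln(1 − 2Q).
1 − 2P − Q = 0.450199, giving −½ ln(0.450199) = 0.399033.
1 − 2Q = 0.171314, giving −¼ ln(0.171314) = 0.441064.
d = 0.399033 + 0.441064 = 0.840097.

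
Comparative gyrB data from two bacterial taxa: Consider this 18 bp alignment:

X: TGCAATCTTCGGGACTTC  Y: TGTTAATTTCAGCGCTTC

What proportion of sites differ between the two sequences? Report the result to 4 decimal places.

The sequences differ at 7 of 18 positions (sites 3, 4, 6, 7, 11, 13, 14).
p = 7/18 = 0.388888… ≈ 0.3889 (to 4 d.p.).

0.3889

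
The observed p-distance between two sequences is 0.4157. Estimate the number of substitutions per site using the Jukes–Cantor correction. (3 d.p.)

d = −(3/4) ln(1 − 4p/3) = −0.75 ln(1 − 0.554267) = −0.75 ln(0.445733)
  = −0.75 × (-0.808035) = 0.606026 substitutions/site.

0.606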